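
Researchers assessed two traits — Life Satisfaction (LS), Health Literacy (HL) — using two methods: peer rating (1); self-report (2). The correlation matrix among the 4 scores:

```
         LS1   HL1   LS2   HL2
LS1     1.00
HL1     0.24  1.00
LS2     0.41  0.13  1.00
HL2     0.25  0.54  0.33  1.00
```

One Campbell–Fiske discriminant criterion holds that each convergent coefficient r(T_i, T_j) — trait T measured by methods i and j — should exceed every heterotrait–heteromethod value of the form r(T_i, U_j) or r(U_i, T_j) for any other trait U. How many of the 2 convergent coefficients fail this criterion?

0

Each convergent coefficient versus the relevant comparison correlations:
LS (methods 1·2): 0.41 vs {0.25, 0.13} → pass.
HL (methods 1·2): 0.54 vs {0.13, 0.25} → pass.
0 of 2 fail.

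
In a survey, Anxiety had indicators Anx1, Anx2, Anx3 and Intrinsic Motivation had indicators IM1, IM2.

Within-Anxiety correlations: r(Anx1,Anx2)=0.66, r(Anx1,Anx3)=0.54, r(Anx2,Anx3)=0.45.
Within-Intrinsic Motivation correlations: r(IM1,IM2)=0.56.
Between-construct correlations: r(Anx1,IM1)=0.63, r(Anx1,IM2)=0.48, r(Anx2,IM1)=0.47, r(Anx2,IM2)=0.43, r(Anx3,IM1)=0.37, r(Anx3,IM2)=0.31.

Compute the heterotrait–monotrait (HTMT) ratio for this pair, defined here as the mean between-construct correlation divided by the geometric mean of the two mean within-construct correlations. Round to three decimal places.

Mean between = 2.69/6 = 0.4483.
Mean within-Anx = 1.65/3 = 0.5500; mean within-IM = 0.56/1 = 0.5600.
Geometric mean = √(0.5500 × 0.5600) = 0.5550.
HTMT = 0.4483 / 0.5550 = 0.808.

0.808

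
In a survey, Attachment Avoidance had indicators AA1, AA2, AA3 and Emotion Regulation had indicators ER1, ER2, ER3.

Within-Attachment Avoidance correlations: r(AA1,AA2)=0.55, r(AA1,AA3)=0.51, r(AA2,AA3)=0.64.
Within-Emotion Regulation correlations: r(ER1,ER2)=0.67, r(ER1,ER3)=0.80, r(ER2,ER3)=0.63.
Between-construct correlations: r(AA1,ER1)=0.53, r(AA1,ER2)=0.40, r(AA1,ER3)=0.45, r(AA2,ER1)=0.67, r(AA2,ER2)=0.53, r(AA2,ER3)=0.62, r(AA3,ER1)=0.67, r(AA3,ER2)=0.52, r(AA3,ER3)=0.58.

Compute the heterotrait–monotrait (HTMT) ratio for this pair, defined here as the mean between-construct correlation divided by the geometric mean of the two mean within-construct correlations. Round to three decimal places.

0.877

Between-construct mean = 4.97/9 = 0.5522.
Mean within-AA = 1.70/3 = 0.5667; mean within-ER = 2.10/3 = 0.7000.
Geometric mean = √(0.5667 × 0.7000) = 0.6298.
HTMT = 0.5522 / 0.6298 = 0.877.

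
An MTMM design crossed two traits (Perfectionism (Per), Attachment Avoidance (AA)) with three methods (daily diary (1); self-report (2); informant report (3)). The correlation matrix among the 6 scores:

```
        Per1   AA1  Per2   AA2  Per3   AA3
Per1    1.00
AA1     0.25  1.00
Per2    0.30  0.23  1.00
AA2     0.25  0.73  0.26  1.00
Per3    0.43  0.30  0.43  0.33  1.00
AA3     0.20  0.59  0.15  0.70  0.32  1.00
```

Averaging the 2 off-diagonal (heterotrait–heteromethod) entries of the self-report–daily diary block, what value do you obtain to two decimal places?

0.24

HTHM values (method 2 × method 1): 0.23, 0.25; mean = 0.48/2 = 0.24.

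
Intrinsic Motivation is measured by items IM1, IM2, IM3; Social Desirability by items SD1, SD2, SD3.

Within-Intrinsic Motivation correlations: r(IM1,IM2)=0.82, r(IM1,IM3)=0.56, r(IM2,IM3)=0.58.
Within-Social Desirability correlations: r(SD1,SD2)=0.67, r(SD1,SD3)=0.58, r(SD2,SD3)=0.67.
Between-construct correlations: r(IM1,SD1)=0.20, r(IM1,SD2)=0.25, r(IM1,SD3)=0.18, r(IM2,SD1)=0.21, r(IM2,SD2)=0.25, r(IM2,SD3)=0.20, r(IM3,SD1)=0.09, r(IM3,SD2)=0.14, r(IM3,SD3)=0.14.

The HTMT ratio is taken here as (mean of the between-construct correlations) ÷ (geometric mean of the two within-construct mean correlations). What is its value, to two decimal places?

0.29

Mean heterotrait r = 1.66/9 = 0.1844.
Mean within-IM = 1.96/3 = 0.6533; mean within-SD = 1.92/3 = 0.6400.
Geometric mean = √(0.6533 × 0.6400) = 0.6466.
HTMT = 0.1844 / 0.6466 = 0.29.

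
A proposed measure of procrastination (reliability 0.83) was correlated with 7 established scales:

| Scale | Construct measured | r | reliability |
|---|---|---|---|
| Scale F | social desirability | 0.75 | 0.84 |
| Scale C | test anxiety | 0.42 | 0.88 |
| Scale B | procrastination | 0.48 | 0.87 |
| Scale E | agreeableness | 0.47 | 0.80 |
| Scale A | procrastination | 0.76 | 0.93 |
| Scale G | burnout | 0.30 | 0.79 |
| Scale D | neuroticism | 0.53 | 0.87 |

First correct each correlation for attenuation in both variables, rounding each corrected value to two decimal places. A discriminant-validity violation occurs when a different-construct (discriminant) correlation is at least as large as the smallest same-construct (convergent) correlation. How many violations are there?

Disattenuated r (r / √(r_scale · r_new)):
  Scale F (disc): 0.75 / √(0.84·0.83) = 0.90
  Scale C (disc): 0.42 / √(0.88·0.83) = 0.49
  Scale B (conv): 0.48 / √(0.87·0.83) = 0.56
  Scale E (disc): 0.47 / √(0.80·0.83) = 0.58
  Scale A (conv): 0.76 / √(0.93·0.83) = 0.87
  Scale G (disc): 0.30 / √(0.79·0.83) = 0.37
  Scale D (disc): 0.53 / √(0.87·0.83) = 0.62
Smallest convergent = 0.56. Discriminant values: 0.90, 0.49, 0.58, 0.37, 0.62; count ≥ 0.56 → 3.

3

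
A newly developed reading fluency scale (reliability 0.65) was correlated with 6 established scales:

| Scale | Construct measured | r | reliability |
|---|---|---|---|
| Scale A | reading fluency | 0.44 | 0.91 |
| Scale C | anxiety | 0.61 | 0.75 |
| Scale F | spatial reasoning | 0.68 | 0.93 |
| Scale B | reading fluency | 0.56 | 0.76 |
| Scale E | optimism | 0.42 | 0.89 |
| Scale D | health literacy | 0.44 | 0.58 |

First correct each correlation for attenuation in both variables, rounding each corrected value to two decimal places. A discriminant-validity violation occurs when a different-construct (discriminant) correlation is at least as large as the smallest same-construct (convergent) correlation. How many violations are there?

3

Disattenuated r (r / √(r_scale · r_new)):
  Scale A (conv): 0.44 / √(0.91·0.65) = 0.57
  Scale C (disc): 0.61 / √(0.75·0.65) = 0.87
  Scale F (disc): 0.68 / √(0.93·0.65) = 0.87
  Scale B (conv): 0.56 / √(0.76·0.65) = 0.80
  Scale E (disc): 0.42 / √(0.89·0.65) = 0.55
  Scale D (disc): 0.44 / √(0.58·0.65) = 0.72
Smallest convergent = 0.57. Discriminant values: 0.87, 0.87, 0.55, 0.72; count ≥ 0.57 → 3.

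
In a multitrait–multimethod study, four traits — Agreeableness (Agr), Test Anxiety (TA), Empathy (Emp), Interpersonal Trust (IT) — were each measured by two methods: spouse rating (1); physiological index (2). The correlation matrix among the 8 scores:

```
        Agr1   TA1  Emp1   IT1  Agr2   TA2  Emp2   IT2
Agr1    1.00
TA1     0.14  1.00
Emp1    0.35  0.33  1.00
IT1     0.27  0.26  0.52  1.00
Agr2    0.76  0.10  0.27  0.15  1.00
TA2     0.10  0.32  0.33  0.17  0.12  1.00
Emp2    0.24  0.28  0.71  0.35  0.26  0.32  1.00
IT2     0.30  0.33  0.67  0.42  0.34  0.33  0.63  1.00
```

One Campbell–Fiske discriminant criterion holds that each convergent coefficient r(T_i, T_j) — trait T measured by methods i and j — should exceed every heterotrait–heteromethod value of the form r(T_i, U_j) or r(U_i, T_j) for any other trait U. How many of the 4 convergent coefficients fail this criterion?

Convergent coefficients and their comparison sets:
Agr (methods 1·2): 0.76 vs {0.10, 0.10, 0.24, 0.27, 0.30, 0.15} → pass.
TA (methods 1·2): 0.32 vs {0.10, 0.10, 0.28, 0.33, 0.33, 0.17} → fail.
Emp (methods 1·2): 0.71 vs {0.27, 0.24, 0.33, 0.28, 0.67, 0.35} → pass.
IT (methods 1·2): 0.42 vs {0.15, 0.30, 0.17, 0.33, 0.35, 0.67} → fail.
2 of 4 fail.

2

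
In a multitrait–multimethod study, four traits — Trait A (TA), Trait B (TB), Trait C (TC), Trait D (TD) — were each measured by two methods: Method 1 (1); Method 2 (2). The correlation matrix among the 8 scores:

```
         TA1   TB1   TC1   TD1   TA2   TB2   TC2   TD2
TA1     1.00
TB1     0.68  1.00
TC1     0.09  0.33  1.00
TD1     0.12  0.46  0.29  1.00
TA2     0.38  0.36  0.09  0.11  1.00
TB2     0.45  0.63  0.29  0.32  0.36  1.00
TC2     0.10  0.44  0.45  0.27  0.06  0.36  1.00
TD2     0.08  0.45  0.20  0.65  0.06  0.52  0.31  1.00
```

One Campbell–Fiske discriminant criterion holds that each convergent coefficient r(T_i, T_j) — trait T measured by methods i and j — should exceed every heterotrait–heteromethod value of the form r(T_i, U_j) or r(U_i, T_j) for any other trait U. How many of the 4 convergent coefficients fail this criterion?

1

Checking each validity diagonal entry against its comparison values:
TA (methods 1·2): 0.38 vs {0.45, 0.36, 0.10, 0.09, 0.08, 0.11} → fail.
TB (methods 1·2): 0.63 vs {0.36, 0.45, 0.44, 0.29, 0.45, 0.32} → pass.
TC (methods 1·2): 0.45 vs {0.09, 0.10, 0.29, 0.44, 0.20, 0.27} → pass.
TD (methods 1·2): 0.65 vs {0.11, 0.08, 0.32, 0.45, 0.27, 0.20} → pass.
1 of 4 fail.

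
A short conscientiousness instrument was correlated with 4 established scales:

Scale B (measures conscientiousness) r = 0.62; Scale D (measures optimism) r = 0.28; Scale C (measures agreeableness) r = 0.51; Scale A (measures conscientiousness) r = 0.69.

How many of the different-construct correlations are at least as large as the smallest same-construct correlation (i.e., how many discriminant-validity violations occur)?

Convergent (same construct = conscientiousness): Scale B, Scale A.
Smallest convergent = 0.62. Discriminant values: 0.28, 0.51; count ≥ 0.62 → 0.

0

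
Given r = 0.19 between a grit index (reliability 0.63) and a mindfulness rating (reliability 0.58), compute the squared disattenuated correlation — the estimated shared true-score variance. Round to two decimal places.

0.10

Disattenuated r = 0.19 / √(0.63 × 0.58) = 0.19 / 0.6045 = 0.3143.
Shared true-score variance = 0.3143² = 0.0988 ≈ 0.10.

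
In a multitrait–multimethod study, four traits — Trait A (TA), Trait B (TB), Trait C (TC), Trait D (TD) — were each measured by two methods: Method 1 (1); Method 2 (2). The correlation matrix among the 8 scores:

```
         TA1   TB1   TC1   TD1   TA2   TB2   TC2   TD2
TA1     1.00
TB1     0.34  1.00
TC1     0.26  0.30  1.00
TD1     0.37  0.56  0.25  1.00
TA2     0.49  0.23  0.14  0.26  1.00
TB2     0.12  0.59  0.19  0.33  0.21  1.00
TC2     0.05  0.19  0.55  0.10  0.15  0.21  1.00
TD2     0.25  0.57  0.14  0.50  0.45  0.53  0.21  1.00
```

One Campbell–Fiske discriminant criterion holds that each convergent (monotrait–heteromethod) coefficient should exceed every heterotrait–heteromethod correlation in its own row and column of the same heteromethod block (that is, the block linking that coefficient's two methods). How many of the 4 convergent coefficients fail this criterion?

Convergent coefficients and their comparison sets:
TA (methods 1·2): 0.49 vs {0.12, 0.23, 0.05, 0.14, 0.25, 0.26} → pass.
TB (methods 1·2): 0.59 vs {0.23, 0.12, 0.19, 0.19, 0.57, 0.33} → pass.
TC (methods 1·2): 0.55 vs {0.14, 0.05, 0.19, 0.19, 0.14, 0.10} → pass.
TD (methods 1·2): 0.50 vs {0.26, 0.25, 0.33, 0.57, 0.10, 0.14} → fail.
1 of 4 fail.

1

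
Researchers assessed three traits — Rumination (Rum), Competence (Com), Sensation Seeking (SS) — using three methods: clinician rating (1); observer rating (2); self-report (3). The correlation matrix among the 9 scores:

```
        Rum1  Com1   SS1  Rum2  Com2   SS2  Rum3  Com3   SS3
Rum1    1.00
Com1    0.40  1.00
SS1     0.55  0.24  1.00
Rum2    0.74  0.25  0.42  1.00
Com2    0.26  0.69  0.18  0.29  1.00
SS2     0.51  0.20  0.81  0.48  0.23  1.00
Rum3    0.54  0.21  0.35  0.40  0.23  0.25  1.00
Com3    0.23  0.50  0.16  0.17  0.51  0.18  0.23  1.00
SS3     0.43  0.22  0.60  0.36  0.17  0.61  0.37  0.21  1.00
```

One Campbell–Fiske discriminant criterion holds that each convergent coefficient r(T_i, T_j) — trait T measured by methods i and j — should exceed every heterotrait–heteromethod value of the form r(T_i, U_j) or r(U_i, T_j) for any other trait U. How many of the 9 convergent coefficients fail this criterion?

0

Each convergent coefficient versus the relevant comparison correlations:
Rum (methods 1·2): 0.74 vs {0.26, 0.25, 0.51, 0.42} → pass.
Rum (methods 1·3): 0.54 vs {0.23, 0.21, 0.43, 0.35} → pass.
Rum (methods 2·3): 0.40 vs {0.17, 0.23, 0.36, 0.25} → pass.
Com (methods 1·2): 0.69 vs {0.25, 0.26, 0.20, 0.18} → pass.
Com (methods 1·3): 0.50 vs {0.21, 0.23, 0.22, 0.16} → pass.
Com (methods 2·3): 0.51 vs {0.23, 0.17, 0.17, 0.18} → pass.
SS (methods 1·2): 0.81 vs {0.42, 0.51, 0.18, 0.20} → pass.
SS (methods 1·3): 0.60 vs {0.35, 0.43, 0.16, 0.22} → pass.
SS (methods 2·3): 0.61 vs {0.25, 0.36, 0.18, 0.17} → pass.
0 of 9 fail.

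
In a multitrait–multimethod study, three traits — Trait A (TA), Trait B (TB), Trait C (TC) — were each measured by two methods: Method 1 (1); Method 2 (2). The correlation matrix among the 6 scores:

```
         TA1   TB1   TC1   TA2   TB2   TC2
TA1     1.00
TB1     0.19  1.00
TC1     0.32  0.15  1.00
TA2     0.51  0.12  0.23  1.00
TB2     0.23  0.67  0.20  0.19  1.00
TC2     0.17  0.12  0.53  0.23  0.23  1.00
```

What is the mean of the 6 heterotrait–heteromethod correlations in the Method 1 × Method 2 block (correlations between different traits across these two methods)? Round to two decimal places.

HTHM values (method 1 × method 2): 0.23, 0.17, 0.12, 0.12, 0.23, 0.20; mean = 1.07/6 = 0.18.

0.18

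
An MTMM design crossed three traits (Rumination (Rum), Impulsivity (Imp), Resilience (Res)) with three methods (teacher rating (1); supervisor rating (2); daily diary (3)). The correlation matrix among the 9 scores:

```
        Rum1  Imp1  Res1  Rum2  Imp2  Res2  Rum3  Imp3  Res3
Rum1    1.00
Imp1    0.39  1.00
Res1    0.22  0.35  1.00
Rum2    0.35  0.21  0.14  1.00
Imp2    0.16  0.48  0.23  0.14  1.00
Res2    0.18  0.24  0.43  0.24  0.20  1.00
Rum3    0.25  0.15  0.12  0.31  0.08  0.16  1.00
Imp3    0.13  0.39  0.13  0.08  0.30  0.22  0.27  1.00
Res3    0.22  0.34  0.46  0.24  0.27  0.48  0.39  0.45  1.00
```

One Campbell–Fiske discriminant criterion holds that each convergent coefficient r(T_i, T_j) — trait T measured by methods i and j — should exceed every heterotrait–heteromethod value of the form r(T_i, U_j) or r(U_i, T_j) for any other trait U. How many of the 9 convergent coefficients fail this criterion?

0

Each convergent coefficient versus the relevant comparison correlations:
Rum (methods 1·2): 0.35 vs {0.16, 0.21, 0.18, 0.14} → pass.
Rum (methods 1·3): 0.25 vs {0.13, 0.15, 0.22, 0.12} → pass.
Rum (methods 2·3): 0.31 vs {0.08, 0.08, 0.24, 0.16} → pass.
Imp (methods 1·2): 0.48 vs {0.21, 0.16, 0.24, 0.23} → pass.
Imp (methods 1·3): 0.39 vs {0.15, 0.13, 0.34, 0.13} → pass.
Imp (methods 2·3): 0.30 vs {0.08, 0.08, 0.27, 0.22} → pass.
Res (methods 1·2): 0.43 vs {0.14, 0.18, 0.23, 0.24} → pass.
Res (methods 1·3): 0.46 vs {0.12, 0.22, 0.13, 0.34} → pass.
Res (methods 2·3): 0.48 vs {0.16, 0.24, 0.22, 0.27} → pass.
0 of 9 fail.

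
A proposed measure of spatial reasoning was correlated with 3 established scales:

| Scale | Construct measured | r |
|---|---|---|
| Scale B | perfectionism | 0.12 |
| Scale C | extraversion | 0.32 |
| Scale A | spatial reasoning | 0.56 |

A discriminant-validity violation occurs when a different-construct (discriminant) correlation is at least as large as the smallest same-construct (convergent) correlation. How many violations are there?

Convergent (same construct = spatial reasoning): Scale A.
Smallest convergent = 0.56. Discriminant values: 0.12, 0.32; count ≥ 0.56 → 0.

0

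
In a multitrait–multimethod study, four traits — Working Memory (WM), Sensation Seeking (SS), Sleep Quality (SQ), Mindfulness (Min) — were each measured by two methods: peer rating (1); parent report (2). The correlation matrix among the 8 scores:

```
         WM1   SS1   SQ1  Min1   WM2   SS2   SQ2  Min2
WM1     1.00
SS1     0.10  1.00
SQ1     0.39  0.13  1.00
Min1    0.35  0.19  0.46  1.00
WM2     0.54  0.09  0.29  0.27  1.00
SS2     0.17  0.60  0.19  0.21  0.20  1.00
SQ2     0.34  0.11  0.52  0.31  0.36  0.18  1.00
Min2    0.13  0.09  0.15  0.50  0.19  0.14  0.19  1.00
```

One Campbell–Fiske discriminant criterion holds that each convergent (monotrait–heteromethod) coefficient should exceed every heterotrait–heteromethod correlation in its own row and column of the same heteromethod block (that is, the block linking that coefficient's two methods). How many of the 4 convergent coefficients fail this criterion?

Checking each validity diagonal entry against its comparison values:
WM (methods 1·2): 0.54 vs {0.17, 0.09, 0.34, 0.29, 0.13, 0.27} → pass.
SS (methods 1·2): 0.60 vs {0.09, 0.17, 0.11, 0.19, 0.09, 0.21} → pass.
SQ (methods 1·2): 0.52 vs {0.29, 0.34, 0.19, 0.11, 0.15, 0.31} → pass.
Min (methods 1·2): 0.50 vs {0.27, 0.13, 0.21, 0.09, 0.31, 0.15} → pass.
0 of 4 fail.

0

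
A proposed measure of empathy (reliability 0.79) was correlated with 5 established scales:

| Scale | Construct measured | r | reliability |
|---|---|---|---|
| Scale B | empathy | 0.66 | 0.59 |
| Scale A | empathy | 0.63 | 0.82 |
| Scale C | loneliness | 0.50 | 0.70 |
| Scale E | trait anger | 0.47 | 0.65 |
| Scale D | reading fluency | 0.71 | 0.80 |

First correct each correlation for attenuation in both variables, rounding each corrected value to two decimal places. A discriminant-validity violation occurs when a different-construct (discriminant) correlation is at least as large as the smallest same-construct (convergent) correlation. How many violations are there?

Disattenuated r (r / √(r_scale · r_new)):
  Scale B (conv): 0.66 / √(0.59·0.79) = 0.97
  Scale A (conv): 0.63 / √(0.82·0.79) = 0.78
  Scale C (disc): 0.50 / √(0.70·0.79) = 0.67
  Scale E (disc): 0.47 / √(0.65·0.79) = 0.66
  Scale D (disc): 0.71 / √(0.80·0.79) = 0.89
Smallest convergent = 0.78. Discriminant values: 0.67, 0.66, 0.89; count ≥ 0.78 → 1.

1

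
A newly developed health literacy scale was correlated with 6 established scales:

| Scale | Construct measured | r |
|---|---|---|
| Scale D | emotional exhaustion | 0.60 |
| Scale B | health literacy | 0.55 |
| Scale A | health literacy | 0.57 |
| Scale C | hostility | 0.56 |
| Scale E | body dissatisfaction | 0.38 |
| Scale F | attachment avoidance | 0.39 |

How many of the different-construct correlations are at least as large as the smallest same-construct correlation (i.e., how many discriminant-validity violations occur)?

Convergent (same construct = health literacy): Scale B, Scale A.
Smallest convergent = 0.55. Discriminant values: 0.60, 0.56, 0.38, 0.39; count ≥ 0.55 → 2.

2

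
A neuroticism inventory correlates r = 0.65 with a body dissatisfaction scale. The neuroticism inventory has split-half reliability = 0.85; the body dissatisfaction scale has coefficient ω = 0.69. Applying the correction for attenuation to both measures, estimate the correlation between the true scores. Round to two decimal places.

r_true = r_obs / √(r_xx · r_yy) = 0.65 / √(0.85 × 0.69) = 0.65 / √0.5865 = 0.65 / 0.7658 ≈ 0.85.

0.85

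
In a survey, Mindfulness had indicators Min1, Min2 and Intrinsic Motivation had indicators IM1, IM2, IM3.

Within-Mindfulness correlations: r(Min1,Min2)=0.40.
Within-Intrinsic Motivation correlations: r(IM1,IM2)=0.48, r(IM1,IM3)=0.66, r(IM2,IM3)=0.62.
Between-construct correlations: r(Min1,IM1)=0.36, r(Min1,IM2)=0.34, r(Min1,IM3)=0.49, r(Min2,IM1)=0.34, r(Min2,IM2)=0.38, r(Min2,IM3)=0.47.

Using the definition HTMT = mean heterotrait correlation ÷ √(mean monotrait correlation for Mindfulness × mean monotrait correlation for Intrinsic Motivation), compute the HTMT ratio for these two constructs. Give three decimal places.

0.819

Between-construct mean = 2.38/6 = 0.3967.
Mean within-Min = 0.40/1 = 0.4000; mean within-IM = 1.76/3 = 0.5867.
Geometric mean = √(0.4000 × 0.5867) = 0.4844.
HTMT = 0.3967 / 0.4844 = 0.819.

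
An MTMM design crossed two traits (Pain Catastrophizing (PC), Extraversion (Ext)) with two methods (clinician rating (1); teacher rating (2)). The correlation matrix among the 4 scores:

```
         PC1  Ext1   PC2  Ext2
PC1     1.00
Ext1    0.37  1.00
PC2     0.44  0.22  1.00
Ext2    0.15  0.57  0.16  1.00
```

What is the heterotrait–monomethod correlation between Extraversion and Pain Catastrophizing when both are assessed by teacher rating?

0.16

Different traits, same method: r(Ext2, PC2) = 0.16.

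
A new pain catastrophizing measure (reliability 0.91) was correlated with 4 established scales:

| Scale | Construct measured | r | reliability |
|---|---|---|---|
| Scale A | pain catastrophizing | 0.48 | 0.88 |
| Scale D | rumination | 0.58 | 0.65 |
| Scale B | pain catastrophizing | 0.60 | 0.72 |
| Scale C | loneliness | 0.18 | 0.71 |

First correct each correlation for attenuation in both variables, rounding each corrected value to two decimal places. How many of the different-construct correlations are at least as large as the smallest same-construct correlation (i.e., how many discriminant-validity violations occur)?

Disattenuated r (r / √(r_scale · r_new)):
  Scale A (conv): 0.48 / √(0.88·0.91) = 0.54
  Scale D (disc): 0.58 / √(0.65·0.91) = 0.75
  Scale B (conv): 0.60 / √(0.72·0.91) = 0.74
  Scale C (disc): 0.18 / √(0.71·0.91) = 0.22
Smallest convergent = 0.54. Discriminant values: 0.75, 0.22; count ≥ 0.54 → 1.

1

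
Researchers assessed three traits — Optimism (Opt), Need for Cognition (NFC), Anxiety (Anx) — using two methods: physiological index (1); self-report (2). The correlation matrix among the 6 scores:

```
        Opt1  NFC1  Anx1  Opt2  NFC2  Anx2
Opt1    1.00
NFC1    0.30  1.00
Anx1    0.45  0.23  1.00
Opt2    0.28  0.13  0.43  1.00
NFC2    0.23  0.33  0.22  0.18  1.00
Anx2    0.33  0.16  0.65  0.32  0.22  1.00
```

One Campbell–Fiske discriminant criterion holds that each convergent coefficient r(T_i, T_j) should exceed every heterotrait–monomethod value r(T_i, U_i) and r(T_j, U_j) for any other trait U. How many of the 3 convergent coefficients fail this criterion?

1

Convergent coefficients and their comparison sets:
Opt (methods 1·2): 0.28 vs {0.30, 0.18, 0.45, 0.32} → fail.
NFC (methods 1·2): 0.33 vs {0.30, 0.18, 0.23, 0.22} → pass.
Anx (methods 1·2): 0.65 vs {0.45, 0.32, 0.23, 0.22} → pass.
1 of 3 fail.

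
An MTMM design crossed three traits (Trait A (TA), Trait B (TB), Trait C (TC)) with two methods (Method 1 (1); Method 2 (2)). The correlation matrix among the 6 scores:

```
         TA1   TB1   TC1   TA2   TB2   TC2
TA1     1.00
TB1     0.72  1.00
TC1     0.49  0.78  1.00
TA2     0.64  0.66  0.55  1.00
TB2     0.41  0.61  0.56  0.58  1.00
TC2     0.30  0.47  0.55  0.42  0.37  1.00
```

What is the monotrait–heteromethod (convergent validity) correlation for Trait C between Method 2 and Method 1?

Same trait (TC), different methods: r(TC2, TC1) = 0.55.

0.55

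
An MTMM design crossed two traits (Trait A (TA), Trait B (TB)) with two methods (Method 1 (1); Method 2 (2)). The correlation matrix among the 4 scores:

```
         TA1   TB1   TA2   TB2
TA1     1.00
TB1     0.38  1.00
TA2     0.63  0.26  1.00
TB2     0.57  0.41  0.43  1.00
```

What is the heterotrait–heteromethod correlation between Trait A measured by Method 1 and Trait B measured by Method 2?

0.57

Different traits and methods: r(TA1, TB2) = 0.57.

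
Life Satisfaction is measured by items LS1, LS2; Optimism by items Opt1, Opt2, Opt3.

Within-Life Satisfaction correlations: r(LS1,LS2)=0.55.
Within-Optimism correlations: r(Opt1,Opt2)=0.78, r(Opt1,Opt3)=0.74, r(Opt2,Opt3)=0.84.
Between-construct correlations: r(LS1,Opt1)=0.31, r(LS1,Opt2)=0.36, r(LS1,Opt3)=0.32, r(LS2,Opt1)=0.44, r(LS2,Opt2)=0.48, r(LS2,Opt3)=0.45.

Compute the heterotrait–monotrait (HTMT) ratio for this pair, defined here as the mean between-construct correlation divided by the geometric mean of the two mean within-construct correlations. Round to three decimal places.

Between-construct mean = 2.36/6 = 0.3933.
Mean within-LS = 0.55/1 = 0.5500; mean within-Opt = 2.36/3 = 0.7867.
Geometric mean = √(0.5500 × 0.7867) = 0.6578.
HTMT = 0.3933 / 0.6578 = 0.598.

0.598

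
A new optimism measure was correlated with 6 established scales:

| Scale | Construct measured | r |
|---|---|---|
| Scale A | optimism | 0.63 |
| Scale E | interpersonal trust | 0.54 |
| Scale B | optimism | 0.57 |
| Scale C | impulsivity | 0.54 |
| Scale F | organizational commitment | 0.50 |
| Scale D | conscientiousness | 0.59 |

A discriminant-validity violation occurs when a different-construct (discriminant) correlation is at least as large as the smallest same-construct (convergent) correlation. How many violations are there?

1

Convergent (same construct = optimism): Scale A, Scale B.
Smallest convergent = 0.57. Discriminant values: 0.54, 0.54, 0.50, 0.59; count ≥ 0.57 → 1.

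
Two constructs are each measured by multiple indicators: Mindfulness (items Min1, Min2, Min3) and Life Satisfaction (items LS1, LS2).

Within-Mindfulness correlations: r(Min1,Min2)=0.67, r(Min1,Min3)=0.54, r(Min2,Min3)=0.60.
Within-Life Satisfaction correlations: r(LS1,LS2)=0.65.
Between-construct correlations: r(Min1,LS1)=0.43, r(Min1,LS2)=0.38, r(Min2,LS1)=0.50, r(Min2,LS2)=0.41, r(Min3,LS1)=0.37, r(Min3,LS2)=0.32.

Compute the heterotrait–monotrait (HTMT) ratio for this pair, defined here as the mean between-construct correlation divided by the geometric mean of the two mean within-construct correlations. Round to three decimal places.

0.641

Between-construct mean = 2.41/6 = 0.4017.
Mean within-Min = 1.81/3 = 0.6033; mean within-LS = 0.65/1 = 0.6500.
Geometric mean = √(0.6033 × 0.6500) = 0.6262.
HTMT = 0.4017 / 0.6262 = 0.641.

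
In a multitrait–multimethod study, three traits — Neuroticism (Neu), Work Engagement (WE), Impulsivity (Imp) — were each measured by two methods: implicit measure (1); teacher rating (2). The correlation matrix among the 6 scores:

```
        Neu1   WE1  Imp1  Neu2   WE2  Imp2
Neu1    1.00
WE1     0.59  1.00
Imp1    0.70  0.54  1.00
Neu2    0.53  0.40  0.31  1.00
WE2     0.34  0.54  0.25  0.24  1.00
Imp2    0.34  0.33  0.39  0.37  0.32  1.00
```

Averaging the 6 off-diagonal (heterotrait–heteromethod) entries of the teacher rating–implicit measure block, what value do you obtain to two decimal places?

HTHM values (method 2 × method 1): 0.40, 0.31, 0.34, 0.25, 0.34, 0.33; mean = 1.97/6 = 0.33.

0.33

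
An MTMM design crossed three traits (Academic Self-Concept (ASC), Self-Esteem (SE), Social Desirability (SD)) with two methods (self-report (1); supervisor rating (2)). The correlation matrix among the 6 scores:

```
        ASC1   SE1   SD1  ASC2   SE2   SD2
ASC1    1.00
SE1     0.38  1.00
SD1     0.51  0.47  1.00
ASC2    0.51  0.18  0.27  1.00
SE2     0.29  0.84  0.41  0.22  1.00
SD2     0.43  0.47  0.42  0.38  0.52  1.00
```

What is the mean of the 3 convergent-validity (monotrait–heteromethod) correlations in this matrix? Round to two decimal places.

0.59

Convergent values: 0.51, 0.84, 0.42; mean = 1.77/3 = 0.59.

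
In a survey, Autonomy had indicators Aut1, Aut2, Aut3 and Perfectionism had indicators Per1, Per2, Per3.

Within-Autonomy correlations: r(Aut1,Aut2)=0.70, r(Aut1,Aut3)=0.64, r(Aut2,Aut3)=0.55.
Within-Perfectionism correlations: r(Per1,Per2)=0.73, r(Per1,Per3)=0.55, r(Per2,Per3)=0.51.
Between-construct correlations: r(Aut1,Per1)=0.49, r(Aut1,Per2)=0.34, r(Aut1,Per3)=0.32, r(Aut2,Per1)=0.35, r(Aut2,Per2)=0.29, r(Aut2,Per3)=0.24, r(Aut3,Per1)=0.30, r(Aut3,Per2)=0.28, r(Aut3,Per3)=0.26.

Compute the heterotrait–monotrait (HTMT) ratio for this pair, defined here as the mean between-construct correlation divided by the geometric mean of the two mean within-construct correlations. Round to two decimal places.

0.52

Mean heterotrait r = 2.87/9 = 0.3189.
Mean within-Aut = 1.89/3 = 0.6300; mean within-Per = 1.79/3 = 0.5967.
Geometric mean = √(0.6300 × 0.5967) = 0.6131.
HTMT = 0.3189 / 0.6131 = 0.52.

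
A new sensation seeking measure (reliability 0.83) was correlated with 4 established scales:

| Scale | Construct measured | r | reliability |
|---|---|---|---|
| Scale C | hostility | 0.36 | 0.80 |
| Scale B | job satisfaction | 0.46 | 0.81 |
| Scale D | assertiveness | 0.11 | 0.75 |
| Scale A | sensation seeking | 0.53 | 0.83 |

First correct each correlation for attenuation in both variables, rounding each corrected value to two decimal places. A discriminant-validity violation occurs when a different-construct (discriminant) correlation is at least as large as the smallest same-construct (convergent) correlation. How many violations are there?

Disattenuated r (r / √(r_scale · r_new)):
  Scale C (disc): 0.36 / √(0.80·0.83) = 0.44
  Scale B (disc): 0.46 / √(0.81·0.83) = 0.56
  Scale D (disc): 0.11 / √(0.75·0.83) = 0.14
  Scale A (conv): 0.53 / √(0.83·0.83) = 0.64
Smallest convergent = 0.64. Discriminant values: 0.44, 0.56, 0.14; count ≥ 0.64 → 0.

0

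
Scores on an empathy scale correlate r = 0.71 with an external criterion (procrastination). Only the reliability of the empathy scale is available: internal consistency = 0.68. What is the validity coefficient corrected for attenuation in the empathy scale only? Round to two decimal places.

Single correction: r_c = r_obs / √r_xx = 0.71 / √0.68 = 0.71 / 0.8246 ≈ 0.86.

0.86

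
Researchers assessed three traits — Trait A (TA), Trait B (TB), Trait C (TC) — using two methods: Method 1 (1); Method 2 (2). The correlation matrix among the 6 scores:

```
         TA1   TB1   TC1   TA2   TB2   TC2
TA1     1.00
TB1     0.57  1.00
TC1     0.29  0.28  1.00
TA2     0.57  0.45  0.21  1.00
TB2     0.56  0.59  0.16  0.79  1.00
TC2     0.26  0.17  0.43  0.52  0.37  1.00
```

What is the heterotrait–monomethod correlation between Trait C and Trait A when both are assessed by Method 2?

Different traits, same method: r(TC2, TA2) = 0.52.

0.52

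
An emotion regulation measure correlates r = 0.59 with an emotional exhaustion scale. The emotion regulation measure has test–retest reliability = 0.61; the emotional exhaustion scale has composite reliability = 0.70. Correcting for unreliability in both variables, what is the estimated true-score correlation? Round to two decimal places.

r_true = r_obs / √(r_xx · r_yy) = 0.59 / √(0.61 × 0.70) = 0.59 / √0.4270 = 0.59 / 0.6535 ≈ 0.90.

0.90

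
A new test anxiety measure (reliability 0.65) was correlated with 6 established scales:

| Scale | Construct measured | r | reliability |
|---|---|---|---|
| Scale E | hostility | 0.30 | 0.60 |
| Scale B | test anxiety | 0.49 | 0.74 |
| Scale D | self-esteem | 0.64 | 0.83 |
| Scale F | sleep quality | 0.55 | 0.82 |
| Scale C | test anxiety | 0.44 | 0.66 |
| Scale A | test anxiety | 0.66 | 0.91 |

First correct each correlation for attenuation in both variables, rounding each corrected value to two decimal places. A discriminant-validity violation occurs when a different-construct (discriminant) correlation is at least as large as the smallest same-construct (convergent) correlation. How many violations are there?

2

Disattenuated r (r / √(r_scale · r_new)):
  Scale E (disc): 0.30 / √(0.60·0.65) = 0.48
  Scale B (conv): 0.49 / √(0.74·0.65) = 0.71
  Scale D (disc): 0.64 / √(0.83·0.65) = 0.87
  Scale F (disc): 0.55 / √(0.82·0.65) = 0.75
  Scale C (conv): 0.44 / √(0.66·0.65) = 0.67
  Scale A (conv): 0.66 / √(0.91·0.65) = 0.86
Smallest convergent = 0.67. Discriminant values: 0.48, 0.87, 0.75; count ≥ 0.67 → 2.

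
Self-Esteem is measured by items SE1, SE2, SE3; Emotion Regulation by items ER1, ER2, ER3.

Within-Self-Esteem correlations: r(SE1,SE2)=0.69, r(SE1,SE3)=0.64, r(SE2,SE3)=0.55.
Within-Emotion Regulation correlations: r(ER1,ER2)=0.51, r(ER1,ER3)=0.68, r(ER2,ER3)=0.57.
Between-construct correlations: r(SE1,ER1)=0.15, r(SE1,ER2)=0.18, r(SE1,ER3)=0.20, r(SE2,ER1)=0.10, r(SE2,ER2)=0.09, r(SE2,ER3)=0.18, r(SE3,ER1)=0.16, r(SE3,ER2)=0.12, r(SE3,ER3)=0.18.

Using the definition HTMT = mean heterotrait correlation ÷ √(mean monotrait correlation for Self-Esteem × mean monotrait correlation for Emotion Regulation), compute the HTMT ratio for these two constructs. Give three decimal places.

0.249

Mean between = 1.36/9 = 0.1511.
Mean within-SE = 1.88/3 = 0.6267; mean within-ER = 1.76/3 = 0.5867.
Geometric mean = √(0.6267 × 0.5867) = 0.6064.
HTMT = 0.1511 / 0.6064 = 0.249.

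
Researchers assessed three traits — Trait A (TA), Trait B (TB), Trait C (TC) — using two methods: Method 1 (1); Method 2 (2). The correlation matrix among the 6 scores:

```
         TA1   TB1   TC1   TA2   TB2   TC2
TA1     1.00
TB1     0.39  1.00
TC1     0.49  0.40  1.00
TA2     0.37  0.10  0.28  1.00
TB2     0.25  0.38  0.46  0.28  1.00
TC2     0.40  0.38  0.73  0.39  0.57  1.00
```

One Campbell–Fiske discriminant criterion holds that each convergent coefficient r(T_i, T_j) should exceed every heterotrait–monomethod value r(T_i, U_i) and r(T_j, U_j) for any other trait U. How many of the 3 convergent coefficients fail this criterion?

Checking each validity diagonal entry against its comparison values:
TA (methods 1·2): 0.37 vs {0.39, 0.28, 0.49, 0.39} → fail.
TB (methods 1·2): 0.38 vs {0.39, 0.28, 0.40, 0.57} → fail.
TC (methods 1·2): 0.73 vs {0.49, 0.39, 0.40, 0.57} → pass.
2 of 3 fail.

2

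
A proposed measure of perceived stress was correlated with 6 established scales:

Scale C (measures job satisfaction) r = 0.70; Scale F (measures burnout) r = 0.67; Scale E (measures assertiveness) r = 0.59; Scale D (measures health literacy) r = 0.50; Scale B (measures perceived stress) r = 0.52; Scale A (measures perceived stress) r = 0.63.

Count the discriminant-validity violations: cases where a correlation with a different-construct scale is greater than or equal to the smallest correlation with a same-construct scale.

3

Convergent (same construct = perceived stress): Scale B, Scale A.
Smallest convergent = 0.52. Discriminant values: 0.70, 0.67, 0.59, 0.50; count ≥ 0.52 → 3.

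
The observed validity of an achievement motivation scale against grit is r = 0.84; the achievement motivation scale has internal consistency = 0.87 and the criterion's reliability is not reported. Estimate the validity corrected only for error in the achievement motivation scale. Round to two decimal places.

Single correction: r_c = r_obs / √r_xx = 0.84 / √0.87 = 0.84 / 0.9327 ≈ 0.90.

0.90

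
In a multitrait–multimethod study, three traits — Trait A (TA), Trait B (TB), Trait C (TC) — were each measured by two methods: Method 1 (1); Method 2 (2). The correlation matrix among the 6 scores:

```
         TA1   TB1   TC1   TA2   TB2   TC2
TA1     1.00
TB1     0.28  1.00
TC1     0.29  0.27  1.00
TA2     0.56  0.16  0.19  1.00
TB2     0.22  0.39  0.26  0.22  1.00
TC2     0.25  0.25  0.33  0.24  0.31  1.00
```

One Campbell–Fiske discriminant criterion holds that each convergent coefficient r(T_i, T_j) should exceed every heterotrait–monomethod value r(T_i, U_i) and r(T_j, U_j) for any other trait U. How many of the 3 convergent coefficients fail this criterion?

Each convergent coefficient versus the relevant comparison correlations:
TA (methods 1·2): 0.56 vs {0.28, 0.22, 0.29, 0.24} → pass.
TB (methods 1·2): 0.39 vs {0.28, 0.22, 0.27, 0.31} → pass.
TC (methods 1·2): 0.33 vs {0.29, 0.24, 0.27, 0.31} → pass.
0 of 3 fail.

0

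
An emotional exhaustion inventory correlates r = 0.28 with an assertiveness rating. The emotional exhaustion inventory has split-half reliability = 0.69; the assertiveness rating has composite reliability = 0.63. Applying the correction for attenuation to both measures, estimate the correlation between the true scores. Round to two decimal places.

r_true = r_obs / √(r_xx · r_yy) = 0.28 / √(0.69 × 0.63) = 0.28 / √0.4347 = 0.28 / 0.6593 ≈ 0.42.

0.42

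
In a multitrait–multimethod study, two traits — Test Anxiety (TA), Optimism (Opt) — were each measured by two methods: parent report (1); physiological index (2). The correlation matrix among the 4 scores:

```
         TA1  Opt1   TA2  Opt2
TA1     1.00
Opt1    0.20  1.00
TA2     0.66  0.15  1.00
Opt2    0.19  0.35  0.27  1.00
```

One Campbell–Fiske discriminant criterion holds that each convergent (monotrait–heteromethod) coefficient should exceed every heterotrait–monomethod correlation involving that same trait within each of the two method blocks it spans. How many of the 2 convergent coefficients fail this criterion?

0

Checking each validity diagonal entry against its comparison values:
TA (methods 1·2): 0.66 vs {0.20, 0.27} → pass.
Opt (methods 1·2): 0.35 vs {0.20, 0.27} → pass.
0 of 2 fail.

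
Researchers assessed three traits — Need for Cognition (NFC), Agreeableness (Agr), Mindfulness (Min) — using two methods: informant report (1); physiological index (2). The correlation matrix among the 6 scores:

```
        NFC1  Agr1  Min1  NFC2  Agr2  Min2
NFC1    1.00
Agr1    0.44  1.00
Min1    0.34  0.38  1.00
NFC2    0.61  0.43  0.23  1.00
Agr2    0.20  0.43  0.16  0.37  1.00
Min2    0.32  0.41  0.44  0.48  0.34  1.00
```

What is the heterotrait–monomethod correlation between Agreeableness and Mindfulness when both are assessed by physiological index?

0.34

Different traits, same method: r(Agr2, Min2) = 0.34.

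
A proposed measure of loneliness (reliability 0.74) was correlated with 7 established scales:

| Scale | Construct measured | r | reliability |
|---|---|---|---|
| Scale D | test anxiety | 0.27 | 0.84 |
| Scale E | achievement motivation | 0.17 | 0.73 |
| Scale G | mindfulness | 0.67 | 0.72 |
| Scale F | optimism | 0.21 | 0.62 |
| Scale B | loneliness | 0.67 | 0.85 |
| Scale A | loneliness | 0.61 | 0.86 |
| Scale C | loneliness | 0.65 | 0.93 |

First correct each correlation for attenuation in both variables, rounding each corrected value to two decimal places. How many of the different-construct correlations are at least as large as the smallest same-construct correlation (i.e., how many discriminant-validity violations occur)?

Disattenuated r (r / √(r_scale · r_new)):
  Scale D (disc): 0.27 / √(0.84·0.74) = 0.34
  Scale E (disc): 0.17 / √(0.73·0.74) = 0.23
  Scale G (disc): 0.67 / √(0.72·0.74) = 0.92
  Scale F (disc): 0.21 / √(0.62·0.74) = 0.31
  Scale B (conv): 0.67 / √(0.85·0.74) = 0.84
  Scale A (conv): 0.61 / √(0.86·0.74) = 0.76
  Scale C (conv): 0.65 / √(0.93·0.74) = 0.78
Smallest convergent = 0.76. Discriminant values: 0.34, 0.23, 0.92, 0.31; count ≥ 0.76 → 1.

1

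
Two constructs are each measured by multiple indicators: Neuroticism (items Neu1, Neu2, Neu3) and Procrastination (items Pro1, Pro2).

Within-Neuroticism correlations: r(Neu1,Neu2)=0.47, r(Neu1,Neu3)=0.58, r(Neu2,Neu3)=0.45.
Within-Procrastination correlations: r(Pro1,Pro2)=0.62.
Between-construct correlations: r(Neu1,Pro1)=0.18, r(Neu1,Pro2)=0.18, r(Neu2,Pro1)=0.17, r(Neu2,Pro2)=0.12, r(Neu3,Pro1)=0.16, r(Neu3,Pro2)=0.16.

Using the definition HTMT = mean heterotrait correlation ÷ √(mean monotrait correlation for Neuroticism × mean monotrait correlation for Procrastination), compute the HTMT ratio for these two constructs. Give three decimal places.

0.290

Mean between = 0.97/6 = 0.1617.
Mean within-Neu = 1.50/3 = 0.5000; mean within-Pro = 0.62/1 = 0.6200.
Geometric mean = √(0.5000 × 0.6200) = 0.5568.
HTMT = 0.1617 / 0.5568 = 0.290.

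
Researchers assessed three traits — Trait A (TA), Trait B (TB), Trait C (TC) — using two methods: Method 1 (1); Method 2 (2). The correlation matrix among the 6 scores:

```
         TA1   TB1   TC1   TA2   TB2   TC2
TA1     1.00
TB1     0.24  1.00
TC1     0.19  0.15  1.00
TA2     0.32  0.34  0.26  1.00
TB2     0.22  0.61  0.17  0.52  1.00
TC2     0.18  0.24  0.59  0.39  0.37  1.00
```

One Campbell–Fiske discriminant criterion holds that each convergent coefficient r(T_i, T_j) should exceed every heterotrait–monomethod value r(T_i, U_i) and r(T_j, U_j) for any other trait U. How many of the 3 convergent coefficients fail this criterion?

1

Checking each validity diagonal entry against its comparison values:
TA (methods 1·2): 0.32 vs {0.24, 0.52, 0.19, 0.39} → fail.
TB (methods 1·2): 0.61 vs {0.24, 0.52, 0.15, 0.37} → pass.
TC (methods 1·2): 0.59 vs {0.19, 0.39, 0.15, 0.37} → pass.
1 of 3 fail.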